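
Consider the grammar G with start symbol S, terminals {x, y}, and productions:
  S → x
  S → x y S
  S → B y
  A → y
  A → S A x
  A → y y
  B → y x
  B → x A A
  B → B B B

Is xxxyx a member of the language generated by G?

no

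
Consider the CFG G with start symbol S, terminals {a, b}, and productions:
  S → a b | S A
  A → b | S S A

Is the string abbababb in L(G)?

yes

S ⇒ SA ⇒ SAA ⇒ abAA ⇒ abbA ⇒ abbSSA ⇒ abbabSA ⇒ abbababA ⇒ abbababb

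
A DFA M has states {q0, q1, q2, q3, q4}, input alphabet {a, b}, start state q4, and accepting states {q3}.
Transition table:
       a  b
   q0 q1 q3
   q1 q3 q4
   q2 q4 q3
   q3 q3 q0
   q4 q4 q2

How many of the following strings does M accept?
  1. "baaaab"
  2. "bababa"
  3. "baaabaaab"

0

"baaaab": rejected
"bababa": rejected
"baaabaaab": rejected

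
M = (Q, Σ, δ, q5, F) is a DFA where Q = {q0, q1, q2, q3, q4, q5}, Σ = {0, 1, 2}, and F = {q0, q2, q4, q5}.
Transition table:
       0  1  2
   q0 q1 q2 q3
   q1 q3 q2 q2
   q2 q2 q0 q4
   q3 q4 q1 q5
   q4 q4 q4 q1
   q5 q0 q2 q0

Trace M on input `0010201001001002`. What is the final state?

q1

q5 --0--> q0
q0 --0--> q1
q1 --1--> q2
q2 --0--> q2
q2 --2--> q4
q4 --0--> q4
q4 --1--> q4
q4 --0--> q4
q4 --0--> q4
q4 --1--> q4
q4 --0--> q4
q4 --0--> q4
q4 --1--> q4
q4 --0--> q4
q4 --0--> q4
q4 --2--> q1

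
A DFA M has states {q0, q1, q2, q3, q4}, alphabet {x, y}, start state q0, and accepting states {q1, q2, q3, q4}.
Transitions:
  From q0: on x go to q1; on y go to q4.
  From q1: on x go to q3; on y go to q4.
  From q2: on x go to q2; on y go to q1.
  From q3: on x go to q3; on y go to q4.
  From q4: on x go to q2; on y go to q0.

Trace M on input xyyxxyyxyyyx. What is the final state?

q0 --x--> q1
q1 --y--> q4
q4 --y--> q0
q0 --x--> q1
q1 --x--> q3
q3 --y--> q4
q4 --y--> q0
q0 --x--> q1
q1 --y--> q4
q4 --y--> q0
q0 --y--> q4
q4 --x--> q2

q2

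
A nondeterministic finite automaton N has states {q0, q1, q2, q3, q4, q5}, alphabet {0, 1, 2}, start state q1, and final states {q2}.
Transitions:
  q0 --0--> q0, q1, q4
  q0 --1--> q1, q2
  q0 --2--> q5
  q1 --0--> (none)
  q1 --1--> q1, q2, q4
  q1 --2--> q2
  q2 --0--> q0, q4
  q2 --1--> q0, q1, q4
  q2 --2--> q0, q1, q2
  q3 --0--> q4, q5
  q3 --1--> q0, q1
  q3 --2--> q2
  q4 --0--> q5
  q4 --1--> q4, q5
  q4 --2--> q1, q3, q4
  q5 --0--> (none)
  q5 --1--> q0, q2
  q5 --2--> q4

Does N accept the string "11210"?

rejected

Start: {q1}
read 1: {q1, q2, q4}
read 1: {q0, q1, q2, q4, q5}
read 2: {q0, q1, q2, q3, q4, q5}
read 1: {q0, q1, q2, q4, q5}
read 0: {q0, q1, q4, q5}
Reachable ∩ accepting = {} — empty.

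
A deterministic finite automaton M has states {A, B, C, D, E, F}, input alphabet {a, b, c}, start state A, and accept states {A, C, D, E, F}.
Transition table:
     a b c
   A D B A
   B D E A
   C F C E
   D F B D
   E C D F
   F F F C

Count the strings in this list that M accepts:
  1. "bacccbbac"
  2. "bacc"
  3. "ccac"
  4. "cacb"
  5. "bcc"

"bacccbbac": accepted
"bacc": accepted
"ccac": accepted
"cacb": rejected
"bcc": accepted

4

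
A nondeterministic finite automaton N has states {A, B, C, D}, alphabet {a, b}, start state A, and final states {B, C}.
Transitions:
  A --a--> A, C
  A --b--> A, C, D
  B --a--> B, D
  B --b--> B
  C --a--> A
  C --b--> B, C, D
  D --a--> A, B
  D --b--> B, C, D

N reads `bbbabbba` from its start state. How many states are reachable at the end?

Start: {A}
read b: {A, C, D}
read b: {A, B, C, D}
read b: {A, B, C, D}
read a: {A, B, C, D}
read b: {A, B, C, D}
read b: {A, B, C, D}
read b: {A, B, C, D}
read a: {A, B, C, D}
Final reachable set {A, B, C, D} has 4 states.

4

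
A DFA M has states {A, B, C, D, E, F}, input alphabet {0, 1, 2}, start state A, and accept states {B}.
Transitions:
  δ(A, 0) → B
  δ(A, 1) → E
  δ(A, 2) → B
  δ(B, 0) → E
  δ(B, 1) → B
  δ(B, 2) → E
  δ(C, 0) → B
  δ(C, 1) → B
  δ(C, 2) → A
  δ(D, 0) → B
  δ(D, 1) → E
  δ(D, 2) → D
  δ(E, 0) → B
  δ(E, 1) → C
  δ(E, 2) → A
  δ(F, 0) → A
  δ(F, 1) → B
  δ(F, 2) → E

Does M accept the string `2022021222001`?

rejected

A --2--> B
B --0--> E
E --2--> A
A --2--> B
B --0--> E
E --2--> A
A --1--> E
E --2--> A
A --2--> B
B --2--> E
E --0--> B
B --0--> E
E --1--> C
End in state C, which is not an accepting state.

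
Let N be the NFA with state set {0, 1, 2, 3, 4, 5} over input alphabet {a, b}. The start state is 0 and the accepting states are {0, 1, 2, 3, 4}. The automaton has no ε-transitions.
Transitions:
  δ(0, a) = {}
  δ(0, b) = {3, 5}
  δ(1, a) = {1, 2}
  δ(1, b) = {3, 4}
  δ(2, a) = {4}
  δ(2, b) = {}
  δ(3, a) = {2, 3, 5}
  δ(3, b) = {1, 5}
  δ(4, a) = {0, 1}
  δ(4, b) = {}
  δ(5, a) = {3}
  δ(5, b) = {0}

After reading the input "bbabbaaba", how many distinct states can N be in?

5

Start: {0}
read b: {3, 5}
read b: {0, 1, 5}
read a: {1, 2, 3}
read b: {1, 3, 4, 5}
read b: {0, 1, 3, 4, 5}
read a: {0, 1, 2, 3, 5}
read a: {1, 2, 3, 4, 5}
read b: {0, 1, 3, 4, 5}
read a: {0, 1, 2, 3, 5}
Final reachable set {0, 1, 2, 3, 5} has 5 states.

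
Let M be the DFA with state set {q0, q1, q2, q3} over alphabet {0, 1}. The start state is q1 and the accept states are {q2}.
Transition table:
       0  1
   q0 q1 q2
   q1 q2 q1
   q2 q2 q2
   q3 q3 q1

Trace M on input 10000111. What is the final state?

q2

q1 --1--> q1
q1 --0--> q2
q2 --0--> q2
q2 --0--> q2
q2 --0--> q2
q2 --1--> q2
q2 --1--> q2
q2 --1--> q2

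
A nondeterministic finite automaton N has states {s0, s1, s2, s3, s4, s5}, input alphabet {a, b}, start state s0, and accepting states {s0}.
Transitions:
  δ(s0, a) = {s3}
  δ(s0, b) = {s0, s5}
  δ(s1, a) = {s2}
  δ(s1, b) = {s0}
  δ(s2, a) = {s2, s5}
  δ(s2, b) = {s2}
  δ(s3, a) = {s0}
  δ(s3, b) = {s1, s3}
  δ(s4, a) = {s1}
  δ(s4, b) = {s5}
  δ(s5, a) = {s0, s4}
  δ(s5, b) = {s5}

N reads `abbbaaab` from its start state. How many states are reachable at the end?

Start: {s0}
read a: {s3}
read b: {s1, s3}
read b: {s0, s1, s3}
read b: {s0, s1, s3, s5}
read a: {s0, s2, s3, s4}
read a: {s0, s1, s2, s3, s5}
read a: {s0, s2, s3, s4, s5}
read b: {s0, s1, s2, s3, s5}
Final reachable set {s0, s1, s2, s3, s5} has 5 states.

5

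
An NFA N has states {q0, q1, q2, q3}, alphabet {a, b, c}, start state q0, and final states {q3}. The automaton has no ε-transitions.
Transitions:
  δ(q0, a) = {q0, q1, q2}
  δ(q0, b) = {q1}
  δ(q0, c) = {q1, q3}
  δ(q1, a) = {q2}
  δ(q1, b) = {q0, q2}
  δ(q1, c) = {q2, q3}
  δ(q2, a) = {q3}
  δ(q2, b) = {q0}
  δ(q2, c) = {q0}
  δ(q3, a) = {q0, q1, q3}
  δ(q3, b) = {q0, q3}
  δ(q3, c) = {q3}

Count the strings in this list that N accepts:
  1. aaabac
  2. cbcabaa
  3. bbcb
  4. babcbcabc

aaabac: accepted
cbcabaa: accepted
bbcb: accepted
babcbcabc: accepted

4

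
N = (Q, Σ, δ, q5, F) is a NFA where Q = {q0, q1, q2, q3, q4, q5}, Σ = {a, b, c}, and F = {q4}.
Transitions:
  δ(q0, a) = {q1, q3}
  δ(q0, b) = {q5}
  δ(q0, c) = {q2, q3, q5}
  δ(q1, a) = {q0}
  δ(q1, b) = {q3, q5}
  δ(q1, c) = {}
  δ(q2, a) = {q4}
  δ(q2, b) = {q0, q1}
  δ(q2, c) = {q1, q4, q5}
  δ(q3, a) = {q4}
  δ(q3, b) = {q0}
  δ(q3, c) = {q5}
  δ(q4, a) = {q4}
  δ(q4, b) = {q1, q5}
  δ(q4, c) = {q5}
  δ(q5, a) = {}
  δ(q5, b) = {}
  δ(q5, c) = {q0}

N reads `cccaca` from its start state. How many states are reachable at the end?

1

Start: {q5}
read c: {q0}
read c: {q2, q3, q5}
read c: {q0, q1, q4, q5}
read a: {q0, q1, q3, q4}
read c: {q2, q3, q5}
read a: {q4}
Final reachable set {q4} has 1 state.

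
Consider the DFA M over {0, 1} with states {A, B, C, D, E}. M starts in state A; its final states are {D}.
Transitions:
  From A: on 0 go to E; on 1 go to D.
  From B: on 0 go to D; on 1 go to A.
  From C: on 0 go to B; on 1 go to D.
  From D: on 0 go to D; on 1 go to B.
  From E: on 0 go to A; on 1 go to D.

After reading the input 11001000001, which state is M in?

B

A --1--> D
D --1--> B
B --0--> D
D --0--> D
D --1--> B
B --0--> D
D --0--> D
D --0--> D
D --0--> D
D --0--> D
D --1--> B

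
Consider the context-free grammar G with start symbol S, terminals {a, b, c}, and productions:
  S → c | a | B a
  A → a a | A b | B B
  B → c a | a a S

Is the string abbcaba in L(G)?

no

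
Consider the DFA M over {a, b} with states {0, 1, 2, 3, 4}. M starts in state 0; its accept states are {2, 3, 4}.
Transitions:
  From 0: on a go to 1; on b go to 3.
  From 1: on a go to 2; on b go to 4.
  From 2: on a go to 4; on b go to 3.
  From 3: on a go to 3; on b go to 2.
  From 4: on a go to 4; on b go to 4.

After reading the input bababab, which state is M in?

0 --b--> 3
3 --a--> 3
3 --b--> 2
2 --a--> 4
4 --b--> 4
4 --a--> 4
4 --b--> 4

4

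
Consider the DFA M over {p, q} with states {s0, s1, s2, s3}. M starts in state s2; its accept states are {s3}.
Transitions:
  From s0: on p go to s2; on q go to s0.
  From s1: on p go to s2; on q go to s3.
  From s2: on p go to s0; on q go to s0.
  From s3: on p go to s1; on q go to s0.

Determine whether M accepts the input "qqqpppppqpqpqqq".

rejected

s2 --q--> s0
s0 --q--> s0
s0 --q--> s0
s0 --p--> s2
s2 --p--> s0
s0 --p--> s2
s2 --p--> s0
s0 --p--> s2
s2 --q--> s0
s0 --p--> s2
s2 --q--> s0
s0 --p--> s2
s2 --q--> s0
s0 --q--> s0
s0 --q--> s0
End in state s0, which is not an accepting state.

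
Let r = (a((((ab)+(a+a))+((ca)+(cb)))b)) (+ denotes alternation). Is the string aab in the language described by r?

yes

Split as a·ab: a matches a and ((((ab)+(a+a))+((ca)+(cb)))b) matches ab.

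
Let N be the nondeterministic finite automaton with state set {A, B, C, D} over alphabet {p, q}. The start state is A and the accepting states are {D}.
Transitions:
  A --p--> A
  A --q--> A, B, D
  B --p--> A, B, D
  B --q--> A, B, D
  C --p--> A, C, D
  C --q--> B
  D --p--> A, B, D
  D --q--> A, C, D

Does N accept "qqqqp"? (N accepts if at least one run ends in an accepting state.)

Start: {A}
read q: {A, B, D}
read q: {A, B, C, D}
read q: {A, B, C, D}
read q: {A, B, C, D}
read p: {A, B, C, D}
Reachable ∩ accepting = {D} — nonempty.

accepted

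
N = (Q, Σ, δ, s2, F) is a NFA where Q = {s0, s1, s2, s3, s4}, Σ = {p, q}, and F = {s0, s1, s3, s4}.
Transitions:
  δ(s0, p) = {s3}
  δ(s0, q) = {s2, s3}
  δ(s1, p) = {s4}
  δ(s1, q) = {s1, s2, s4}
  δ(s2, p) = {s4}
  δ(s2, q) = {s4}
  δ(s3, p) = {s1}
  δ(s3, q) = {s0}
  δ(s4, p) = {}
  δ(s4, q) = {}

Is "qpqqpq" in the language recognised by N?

Start: {s2}
read q: {s4}
read p: {}
The reachable set is empty and stays empty for the remaining 4 symbols.
Reachable ∩ accepting = {} — empty.

rejected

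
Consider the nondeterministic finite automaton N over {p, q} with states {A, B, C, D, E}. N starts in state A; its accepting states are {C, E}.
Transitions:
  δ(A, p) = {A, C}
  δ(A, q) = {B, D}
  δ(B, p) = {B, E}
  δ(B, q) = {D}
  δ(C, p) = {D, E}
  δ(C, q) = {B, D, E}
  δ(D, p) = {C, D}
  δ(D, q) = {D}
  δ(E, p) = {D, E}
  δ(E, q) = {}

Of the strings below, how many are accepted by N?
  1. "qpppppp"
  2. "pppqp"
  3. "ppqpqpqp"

"qpppppp": accepted
"pppqp": accepted
"ppqpqpqp": accepted

3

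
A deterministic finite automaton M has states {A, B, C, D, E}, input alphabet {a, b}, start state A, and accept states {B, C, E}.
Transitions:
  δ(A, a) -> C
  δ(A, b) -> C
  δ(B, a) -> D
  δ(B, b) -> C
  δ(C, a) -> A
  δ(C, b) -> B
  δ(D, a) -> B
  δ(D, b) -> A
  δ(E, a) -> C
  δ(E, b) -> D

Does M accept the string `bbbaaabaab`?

accepted

A --b--> C
C --b--> B
B --b--> C
C --a--> A
A --a--> C
C --a--> A
A --b--> C
C --a--> A
A --a--> C
C --b--> B
End in state B, which is an accepting state.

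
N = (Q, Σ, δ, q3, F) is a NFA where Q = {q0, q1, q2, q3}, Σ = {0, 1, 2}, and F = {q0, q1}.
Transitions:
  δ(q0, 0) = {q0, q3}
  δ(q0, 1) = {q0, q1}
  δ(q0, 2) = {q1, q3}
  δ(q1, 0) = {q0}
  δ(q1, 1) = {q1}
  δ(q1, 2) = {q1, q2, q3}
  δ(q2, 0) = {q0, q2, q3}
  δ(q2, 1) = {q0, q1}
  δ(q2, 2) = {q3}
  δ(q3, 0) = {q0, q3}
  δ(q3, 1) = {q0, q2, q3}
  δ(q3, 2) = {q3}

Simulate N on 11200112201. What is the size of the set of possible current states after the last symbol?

4

Start: {q3}
read 1: {q0, q2, q3}
read 1: {q0, q1, q2, q3}
read 2: {q1, q2, q3}
read 0: {q0, q2, q3}
read 0: {q0, q2, q3}
read 1: {q0, q1, q2, q3}
read 1: {q0, q1, q2, q3}
read 2: {q1, q2, q3}
read 2: {q1, q2, q3}
read 0: {q0, q2, q3}
read 1: {q0, q1, q2, q3}
Final reachable set {q0, q1, q2, q3} has 4 states.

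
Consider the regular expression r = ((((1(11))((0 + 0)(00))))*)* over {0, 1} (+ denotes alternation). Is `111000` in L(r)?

Split into 1 piece 111000; each matches (((1(11))((0+0)(00))))*.

yes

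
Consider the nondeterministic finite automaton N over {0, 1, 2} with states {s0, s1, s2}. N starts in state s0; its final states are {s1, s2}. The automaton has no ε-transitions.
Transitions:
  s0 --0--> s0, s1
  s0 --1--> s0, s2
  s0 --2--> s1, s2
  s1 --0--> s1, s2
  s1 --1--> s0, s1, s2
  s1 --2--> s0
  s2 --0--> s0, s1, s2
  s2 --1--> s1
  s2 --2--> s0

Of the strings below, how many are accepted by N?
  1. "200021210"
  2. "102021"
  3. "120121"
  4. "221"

4

"200021210": accepted
"102021": accepted
"120121": accepted
"221": accepted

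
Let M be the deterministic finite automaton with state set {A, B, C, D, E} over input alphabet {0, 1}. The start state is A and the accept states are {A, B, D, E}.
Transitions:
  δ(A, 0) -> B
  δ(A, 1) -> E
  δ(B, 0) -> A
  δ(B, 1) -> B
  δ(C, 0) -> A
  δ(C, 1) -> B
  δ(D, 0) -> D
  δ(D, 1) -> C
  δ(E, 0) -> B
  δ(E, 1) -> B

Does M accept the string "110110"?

accepted

A --1--> E
E --1--> B
B --0--> A
A --1--> E
E --1--> B
B --0--> A
End in state A, which is an accepting state.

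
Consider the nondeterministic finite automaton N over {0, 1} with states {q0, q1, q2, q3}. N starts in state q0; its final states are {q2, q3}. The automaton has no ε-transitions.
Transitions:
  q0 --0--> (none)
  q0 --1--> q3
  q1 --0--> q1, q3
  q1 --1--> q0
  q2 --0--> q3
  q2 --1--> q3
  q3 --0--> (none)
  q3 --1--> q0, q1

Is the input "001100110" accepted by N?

rejected

Start: {q0}
read 0: {}
The reachable set is empty and stays empty for the remaining 8 symbols.
Reachable ∩ accepting = {} — empty.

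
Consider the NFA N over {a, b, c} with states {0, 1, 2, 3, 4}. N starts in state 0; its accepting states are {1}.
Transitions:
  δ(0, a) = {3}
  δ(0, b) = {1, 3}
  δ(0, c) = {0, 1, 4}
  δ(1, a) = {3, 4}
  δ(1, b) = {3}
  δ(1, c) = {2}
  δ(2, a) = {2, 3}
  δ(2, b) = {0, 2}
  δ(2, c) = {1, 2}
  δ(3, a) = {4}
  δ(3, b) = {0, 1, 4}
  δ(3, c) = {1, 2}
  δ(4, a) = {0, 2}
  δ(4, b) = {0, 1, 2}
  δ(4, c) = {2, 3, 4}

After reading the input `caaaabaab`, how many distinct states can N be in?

5

Start: {0}
read c: {0, 1, 4}
read a: {0, 2, 3, 4}
read a: {0, 2, 3, 4}
read a: {0, 2, 3, 4}
read a: {0, 2, 3, 4}
read b: {0, 1, 2, 3, 4}
read a: {0, 2, 3, 4}
read a: {0, 2, 3, 4}
read b: {0, 1, 2, 3, 4}
Final reachable set {0, 1, 2, 3, 4} has 5 states.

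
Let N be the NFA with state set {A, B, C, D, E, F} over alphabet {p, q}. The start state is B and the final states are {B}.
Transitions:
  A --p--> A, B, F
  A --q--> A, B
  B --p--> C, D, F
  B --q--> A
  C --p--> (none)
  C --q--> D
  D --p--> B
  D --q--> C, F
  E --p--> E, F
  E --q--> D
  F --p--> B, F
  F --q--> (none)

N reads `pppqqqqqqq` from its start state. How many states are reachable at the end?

Start: {B}
read p: {C, D, F}
read p: {B, F}
read p: {B, C, D, F}
read q: {A, C, D, F}
read q: {A, B, C, D, F}
read q: {A, B, C, D, F}
read q: {A, B, C, D, F}
read q: {A, B, C, D, F}
read q: {A, B, C, D, F}
read q: {A, B, C, D, F}
Final reachable set {A, B, C, D, F} has 5 states.

5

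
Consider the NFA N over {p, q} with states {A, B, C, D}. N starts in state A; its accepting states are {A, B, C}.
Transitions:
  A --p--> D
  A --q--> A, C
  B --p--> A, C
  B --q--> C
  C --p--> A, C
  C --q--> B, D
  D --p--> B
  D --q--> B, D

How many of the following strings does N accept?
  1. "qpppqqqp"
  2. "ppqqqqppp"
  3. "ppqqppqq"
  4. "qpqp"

4

"qpppqqqp": accepted
"ppqqqqppp": accepted
"ppqqppqq": accepted
"qpqp": accepted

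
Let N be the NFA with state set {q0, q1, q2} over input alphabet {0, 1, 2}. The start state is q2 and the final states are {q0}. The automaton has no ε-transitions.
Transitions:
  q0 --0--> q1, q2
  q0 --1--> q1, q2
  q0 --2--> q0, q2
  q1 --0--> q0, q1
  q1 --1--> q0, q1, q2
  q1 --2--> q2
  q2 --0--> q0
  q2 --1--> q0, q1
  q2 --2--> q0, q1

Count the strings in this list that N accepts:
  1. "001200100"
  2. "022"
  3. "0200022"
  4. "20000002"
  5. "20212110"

5

"001200100": accepted
"022": accepted
"0200022": accepted
"20000002": accepted
"20212110": accepted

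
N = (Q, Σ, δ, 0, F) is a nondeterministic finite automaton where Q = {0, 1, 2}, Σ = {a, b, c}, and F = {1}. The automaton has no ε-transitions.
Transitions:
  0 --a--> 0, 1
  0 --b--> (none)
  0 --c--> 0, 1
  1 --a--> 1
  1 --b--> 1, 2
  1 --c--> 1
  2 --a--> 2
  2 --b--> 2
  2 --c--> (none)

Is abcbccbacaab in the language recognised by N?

Start: {0}
read a: {0, 1}
read b: {1, 2}
read c: {1}
read b: {1, 2}
read c: {1}
read c: {1}
read b: {1, 2}
read a: {1, 2}
read c: {1}
read a: {1}
read a: {1}
read b: {1, 2}
Reachable ∩ accepting = {1} — nonempty.

accepted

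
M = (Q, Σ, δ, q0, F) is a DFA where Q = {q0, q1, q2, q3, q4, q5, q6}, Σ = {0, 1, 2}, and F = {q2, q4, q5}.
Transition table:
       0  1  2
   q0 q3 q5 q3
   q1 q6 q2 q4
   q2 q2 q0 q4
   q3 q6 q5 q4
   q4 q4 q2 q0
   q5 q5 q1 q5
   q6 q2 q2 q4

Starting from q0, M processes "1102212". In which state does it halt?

q0 --1--> q5
q5 --1--> q1
q1 --0--> q6
q6 --2--> q4
q4 --2--> q0
q0 --1--> q5
q5 --2--> q5

q5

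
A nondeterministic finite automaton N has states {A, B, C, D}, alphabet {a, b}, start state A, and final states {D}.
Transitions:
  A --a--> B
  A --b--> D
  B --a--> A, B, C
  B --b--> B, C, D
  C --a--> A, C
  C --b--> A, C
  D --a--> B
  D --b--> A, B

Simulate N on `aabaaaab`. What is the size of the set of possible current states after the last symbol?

Start: {A}
read a: {B}
read a: {A, B, C}
read b: {A, B, C, D}
read a: {A, B, C}
read a: {A, B, C}
read a: {A, B, C}
read a: {A, B, C}
read b: {A, B, C, D}
Final reachable set {A, B, C, D} has 4 states.

4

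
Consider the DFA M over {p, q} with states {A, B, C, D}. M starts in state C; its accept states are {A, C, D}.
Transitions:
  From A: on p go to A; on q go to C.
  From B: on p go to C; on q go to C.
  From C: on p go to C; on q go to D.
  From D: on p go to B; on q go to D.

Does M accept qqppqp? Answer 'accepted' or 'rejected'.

rejected

C --q--> D
D --q--> D
D --p--> B
B --p--> C
C --q--> D
D --p--> B
End in state B, which is not an accepting state.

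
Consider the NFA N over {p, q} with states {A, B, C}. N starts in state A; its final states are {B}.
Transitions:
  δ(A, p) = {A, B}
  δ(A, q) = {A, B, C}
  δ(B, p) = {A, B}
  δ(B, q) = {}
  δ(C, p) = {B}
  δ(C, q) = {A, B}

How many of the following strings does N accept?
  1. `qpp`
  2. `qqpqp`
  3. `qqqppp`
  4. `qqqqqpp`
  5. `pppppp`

5

`qpp`: accepted
`qqpqp`: accepted
`qqqppp`: accepted
`qqqqqpp`: accepted
`pppppp`: accepted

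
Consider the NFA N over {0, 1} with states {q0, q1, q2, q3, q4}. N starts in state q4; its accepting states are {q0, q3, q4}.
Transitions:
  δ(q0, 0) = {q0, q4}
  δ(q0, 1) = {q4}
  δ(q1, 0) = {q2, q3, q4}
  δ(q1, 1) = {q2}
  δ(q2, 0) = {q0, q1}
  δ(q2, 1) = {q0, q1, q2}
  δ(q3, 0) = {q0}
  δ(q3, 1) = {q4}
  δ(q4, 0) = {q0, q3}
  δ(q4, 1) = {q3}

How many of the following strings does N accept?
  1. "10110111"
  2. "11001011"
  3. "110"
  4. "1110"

"10110111": accepted
"11001011": accepted
"110": accepted
"1110": accepted

4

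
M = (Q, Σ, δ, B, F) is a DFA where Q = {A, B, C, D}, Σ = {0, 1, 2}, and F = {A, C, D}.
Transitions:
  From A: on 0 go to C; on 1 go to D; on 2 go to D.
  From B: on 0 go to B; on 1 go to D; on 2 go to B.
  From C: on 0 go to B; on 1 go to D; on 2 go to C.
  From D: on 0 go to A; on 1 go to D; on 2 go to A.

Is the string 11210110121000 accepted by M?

B --1--> D
D --1--> D
D --2--> A
A --1--> D
D --0--> A
A --1--> D
D --1--> D
D --0--> A
A --1--> D
D --2--> A
A --1--> D
D --0--> A
A --0--> C
C --0--> B
End in state B, which is not an accepting state.

rejected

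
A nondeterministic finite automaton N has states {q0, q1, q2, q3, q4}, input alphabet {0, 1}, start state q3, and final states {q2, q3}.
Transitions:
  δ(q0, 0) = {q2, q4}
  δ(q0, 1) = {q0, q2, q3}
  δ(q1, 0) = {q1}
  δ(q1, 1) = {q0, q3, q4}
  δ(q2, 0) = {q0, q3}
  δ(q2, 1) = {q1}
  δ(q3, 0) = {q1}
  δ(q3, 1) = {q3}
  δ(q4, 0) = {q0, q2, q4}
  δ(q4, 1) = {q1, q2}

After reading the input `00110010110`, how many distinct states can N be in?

Start: {q3}
read 0: {q1}
read 0: {q1}
read 1: {q0, q3, q4}
read 1: {q0, q1, q2, q3}
read 0: {q0, q1, q2, q3, q4}
read 0: {q0, q1, q2, q3, q4}
read 1: {q0, q1, q2, q3, q4}
read 0: {q0, q1, q2, q3, q4}
read 1: {q0, q1, q2, q3, q4}
read 1: {q0, q1, q2, q3, q4}
read 0: {q0, q1, q2, q3, q4}
Final reachable set {q0, q1, q2, q3, q4} has 5 states.

5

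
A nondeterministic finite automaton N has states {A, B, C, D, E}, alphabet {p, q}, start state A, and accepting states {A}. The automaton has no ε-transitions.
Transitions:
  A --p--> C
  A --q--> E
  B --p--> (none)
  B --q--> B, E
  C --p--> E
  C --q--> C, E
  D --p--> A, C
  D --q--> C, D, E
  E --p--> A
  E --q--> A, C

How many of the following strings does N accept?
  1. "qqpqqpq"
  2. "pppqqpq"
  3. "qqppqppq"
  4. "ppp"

"qqpqqpq": accepted
"pppqqpq": accepted
"qqppqppq": accepted
"ppp": accepted

4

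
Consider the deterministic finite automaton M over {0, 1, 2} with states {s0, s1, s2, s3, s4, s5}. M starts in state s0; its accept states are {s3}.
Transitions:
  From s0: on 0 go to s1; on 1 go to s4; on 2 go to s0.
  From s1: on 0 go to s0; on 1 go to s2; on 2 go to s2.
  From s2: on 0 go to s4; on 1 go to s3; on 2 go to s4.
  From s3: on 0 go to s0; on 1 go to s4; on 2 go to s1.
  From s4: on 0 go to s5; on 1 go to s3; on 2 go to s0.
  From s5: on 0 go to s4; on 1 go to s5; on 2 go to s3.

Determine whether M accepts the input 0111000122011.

accepted

s0 --0--> s1
s1 --1--> s2
s2 --1--> s3
s3 --1--> s4
s4 --0--> s5
s5 --0--> s4
s4 --0--> s5
s5 --1--> s5
s5 --2--> s3
s3 --2--> s1
s1 --0--> s0
s0 --1--> s4
s4 --1--> s3
End in state s3, which is an accepting state.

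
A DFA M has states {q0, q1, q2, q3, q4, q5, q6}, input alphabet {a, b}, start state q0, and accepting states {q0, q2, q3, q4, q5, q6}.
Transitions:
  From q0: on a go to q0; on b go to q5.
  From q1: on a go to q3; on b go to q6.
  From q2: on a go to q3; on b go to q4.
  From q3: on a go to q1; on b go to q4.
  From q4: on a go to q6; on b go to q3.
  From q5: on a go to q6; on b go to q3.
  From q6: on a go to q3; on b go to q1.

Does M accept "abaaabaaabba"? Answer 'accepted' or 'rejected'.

rejected

q0 --a--> q0
q0 --b--> q5
q5 --a--> q6
q6 --a--> q3
q3 --a--> q1
q1 --b--> q6
q6 --a--> q3
q3 --a--> q1
q1 --a--> q3
q3 --b--> q4
q4 --b--> q3
q3 --a--> q1
End in state q1, which is not an accepting state.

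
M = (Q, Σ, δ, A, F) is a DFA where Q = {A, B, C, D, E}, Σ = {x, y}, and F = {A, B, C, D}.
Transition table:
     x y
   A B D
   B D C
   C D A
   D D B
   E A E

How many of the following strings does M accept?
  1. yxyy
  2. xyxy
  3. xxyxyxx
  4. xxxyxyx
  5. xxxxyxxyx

yxyy: accepted
xyxy: accepted
xxyxyxx: accepted
xxxyxyx: accepted
xxxxyxxyx: accepted

5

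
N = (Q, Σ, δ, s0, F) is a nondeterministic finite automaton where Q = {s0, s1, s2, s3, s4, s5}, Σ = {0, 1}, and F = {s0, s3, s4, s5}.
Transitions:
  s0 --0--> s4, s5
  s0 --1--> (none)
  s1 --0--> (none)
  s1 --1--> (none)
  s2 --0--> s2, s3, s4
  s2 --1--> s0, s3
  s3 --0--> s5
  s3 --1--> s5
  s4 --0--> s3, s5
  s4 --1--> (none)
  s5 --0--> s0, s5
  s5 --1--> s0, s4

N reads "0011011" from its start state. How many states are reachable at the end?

2

Start: {s0}
read 0: {s4, s5}
read 0: {s0, s3, s5}
read 1: {s0, s4, s5}
read 1: {s0, s4}
read 0: {s3, s4, s5}
read 1: {s0, s4, s5}
read 1: {s0, s4}
Final reachable set {s0, s4} has 2 states.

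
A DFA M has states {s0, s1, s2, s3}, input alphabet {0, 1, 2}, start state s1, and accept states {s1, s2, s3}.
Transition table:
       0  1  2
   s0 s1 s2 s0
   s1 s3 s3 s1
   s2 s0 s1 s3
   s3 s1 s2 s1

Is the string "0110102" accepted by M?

s1 --0--> s3
s3 --1--> s2
s2 --1--> s1
s1 --0--> s3
s3 --1--> s2
s2 --0--> s0
s0 --2--> s0
End in state s0, which is not an accepting state.

rejected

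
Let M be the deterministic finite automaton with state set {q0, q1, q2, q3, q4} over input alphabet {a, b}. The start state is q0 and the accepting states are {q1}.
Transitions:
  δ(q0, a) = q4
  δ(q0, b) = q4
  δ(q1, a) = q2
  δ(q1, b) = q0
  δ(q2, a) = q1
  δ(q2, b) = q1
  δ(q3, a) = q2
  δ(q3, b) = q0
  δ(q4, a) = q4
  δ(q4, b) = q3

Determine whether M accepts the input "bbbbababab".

q0 --b--> q4
q4 --b--> q3
q3 --b--> q0
q0 --b--> q4
q4 --a--> q4
q4 --b--> q3
q3 --a--> q2
q2 --b--> q1
q1 --a--> q2
q2 --b--> q1
End in state q1, which is an accepting state.

accepted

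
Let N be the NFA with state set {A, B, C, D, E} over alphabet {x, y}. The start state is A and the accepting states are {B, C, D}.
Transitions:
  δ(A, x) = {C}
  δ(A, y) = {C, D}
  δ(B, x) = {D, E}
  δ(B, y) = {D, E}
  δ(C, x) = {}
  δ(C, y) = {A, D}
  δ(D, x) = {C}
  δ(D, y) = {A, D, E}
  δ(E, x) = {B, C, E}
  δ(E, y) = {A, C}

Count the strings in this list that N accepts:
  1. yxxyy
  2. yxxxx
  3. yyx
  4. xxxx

1

yxxyy: rejected
yxxxx: rejected
yyx: accepted
xxxx: rejected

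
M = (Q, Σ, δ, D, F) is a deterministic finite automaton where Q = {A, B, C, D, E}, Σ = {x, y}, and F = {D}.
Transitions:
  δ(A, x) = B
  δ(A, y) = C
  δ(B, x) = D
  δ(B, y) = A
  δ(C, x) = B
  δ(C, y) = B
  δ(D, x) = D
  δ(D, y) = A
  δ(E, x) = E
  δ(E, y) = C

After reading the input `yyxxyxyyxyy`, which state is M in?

D --y--> A
A --y--> C
C --x--> B
B --x--> D
D --y--> A
A --x--> B
B --y--> A
A --y--> C
C --x--> B
B --y--> A
A --y--> C

C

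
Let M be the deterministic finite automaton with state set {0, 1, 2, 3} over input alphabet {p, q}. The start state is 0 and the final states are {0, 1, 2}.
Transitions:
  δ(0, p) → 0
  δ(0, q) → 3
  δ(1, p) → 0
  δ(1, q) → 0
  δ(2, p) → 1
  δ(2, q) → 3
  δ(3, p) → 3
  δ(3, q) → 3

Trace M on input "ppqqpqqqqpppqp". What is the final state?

0 --p--> 0
0 --p--> 0
0 --q--> 3
3 --q--> 3
3 --p--> 3
3 --q--> 3
3 --q--> 3
3 --q--> 3
3 --q--> 3
3 --p--> 3
3 --p--> 3
3 --p--> 3
3 --q--> 3
3 --p--> 3

3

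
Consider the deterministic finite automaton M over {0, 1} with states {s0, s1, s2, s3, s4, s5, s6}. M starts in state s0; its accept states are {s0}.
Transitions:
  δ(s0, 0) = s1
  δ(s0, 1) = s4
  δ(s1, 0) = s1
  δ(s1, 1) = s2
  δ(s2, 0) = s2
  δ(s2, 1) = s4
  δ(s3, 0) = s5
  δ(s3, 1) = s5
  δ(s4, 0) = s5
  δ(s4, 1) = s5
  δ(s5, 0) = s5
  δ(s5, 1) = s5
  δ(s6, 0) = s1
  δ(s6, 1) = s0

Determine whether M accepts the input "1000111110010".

s0 --1--> s4
s4 --0--> s5
s5 --0--> s5
s5 --0--> s5
s5 --1--> s5
s5 --1--> s5
s5 --1--> s5
s5 --1--> s5
s5 --1--> s5
s5 --0--> s5
s5 --0--> s5
s5 --1--> s5
s5 --0--> s5
End in state s5, which is not an accepting state.

rejected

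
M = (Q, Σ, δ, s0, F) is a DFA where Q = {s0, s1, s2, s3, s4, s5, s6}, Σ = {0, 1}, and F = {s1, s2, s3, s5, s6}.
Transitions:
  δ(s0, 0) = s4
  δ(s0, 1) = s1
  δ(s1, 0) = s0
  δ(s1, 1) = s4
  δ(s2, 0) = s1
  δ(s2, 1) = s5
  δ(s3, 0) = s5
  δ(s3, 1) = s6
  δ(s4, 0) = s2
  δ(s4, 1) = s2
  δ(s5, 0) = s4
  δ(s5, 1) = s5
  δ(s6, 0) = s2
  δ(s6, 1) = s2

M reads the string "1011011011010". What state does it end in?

s1

s0 --1--> s1
s1 --0--> s0
s0 --1--> s1
s1 --1--> s4
s4 --0--> s2
s2 --1--> s5
s5 --1--> s5
s5 --0--> s4
s4 --1--> s2
s2 --1--> s5
s5 --0--> s4
s4 --1--> s2
s2 --0--> s1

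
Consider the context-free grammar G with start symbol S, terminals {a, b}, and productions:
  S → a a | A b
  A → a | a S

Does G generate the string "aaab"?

S ⇒ Ab ⇒ aSb ⇒ aaab

yes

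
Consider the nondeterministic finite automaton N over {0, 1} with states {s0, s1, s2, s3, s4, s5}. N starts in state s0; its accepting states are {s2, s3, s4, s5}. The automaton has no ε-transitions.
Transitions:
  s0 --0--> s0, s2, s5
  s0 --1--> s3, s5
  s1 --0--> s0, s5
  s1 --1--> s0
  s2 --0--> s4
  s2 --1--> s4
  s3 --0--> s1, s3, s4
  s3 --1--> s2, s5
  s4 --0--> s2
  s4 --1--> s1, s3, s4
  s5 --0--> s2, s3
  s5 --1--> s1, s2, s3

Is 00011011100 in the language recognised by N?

Start: {s0}
read 0: {s0, s2, s5}
read 0: {s0, s2, s3, s4, s5}
read 0: {s0, s1, s2, s3, s4, s5}
read 1: {s0, s1, s2, s3, s4, s5}
read 1: {s0, s1, s2, s3, s4, s5}
read 0: {s0, s1, s2, s3, s4, s5}
read 1: {s0, s1, s2, s3, s4, s5}
read 1: {s0, s1, s2, s3, s4, s5}
read 1: {s0, s1, s2, s3, s4, s5}
read 0: {s0, s1, s2, s3, s4, s5}
read 0: {s0, s1, s2, s3, s4, s5}
Reachable ∩ accepting = {s2, s3, s4, s5} — nonempty.

accepted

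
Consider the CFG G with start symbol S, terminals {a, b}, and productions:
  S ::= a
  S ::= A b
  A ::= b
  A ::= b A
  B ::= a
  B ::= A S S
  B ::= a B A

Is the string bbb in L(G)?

S ⇒ Ab ⇒ bAb ⇒ bbb

yes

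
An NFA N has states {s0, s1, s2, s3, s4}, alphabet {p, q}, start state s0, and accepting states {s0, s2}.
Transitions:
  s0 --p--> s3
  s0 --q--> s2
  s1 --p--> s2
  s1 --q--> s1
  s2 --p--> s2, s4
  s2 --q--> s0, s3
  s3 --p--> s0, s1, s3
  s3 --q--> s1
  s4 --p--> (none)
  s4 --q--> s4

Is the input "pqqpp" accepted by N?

accepted

Start: {s0}
read p: {s3}
read q: {s1}
read q: {s1}
read p: {s2}
read p: {s2, s4}
Reachable ∩ accepting = {s2} — nonempty.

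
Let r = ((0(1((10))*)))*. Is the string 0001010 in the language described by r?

no

0001010 cannot be split into zero or more pieces each matching (0(1((10))*)).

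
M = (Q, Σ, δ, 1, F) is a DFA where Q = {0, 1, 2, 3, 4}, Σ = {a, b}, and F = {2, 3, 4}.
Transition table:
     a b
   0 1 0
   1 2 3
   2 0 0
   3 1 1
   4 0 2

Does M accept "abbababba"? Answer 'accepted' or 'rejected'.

accepted

1 --a--> 2
2 --b--> 0
0 --b--> 0
0 --a--> 1
1 --b--> 3
3 --a--> 1
1 --b--> 3
3 --b--> 1
1 --a--> 2
End in state 2, which is an accepting state.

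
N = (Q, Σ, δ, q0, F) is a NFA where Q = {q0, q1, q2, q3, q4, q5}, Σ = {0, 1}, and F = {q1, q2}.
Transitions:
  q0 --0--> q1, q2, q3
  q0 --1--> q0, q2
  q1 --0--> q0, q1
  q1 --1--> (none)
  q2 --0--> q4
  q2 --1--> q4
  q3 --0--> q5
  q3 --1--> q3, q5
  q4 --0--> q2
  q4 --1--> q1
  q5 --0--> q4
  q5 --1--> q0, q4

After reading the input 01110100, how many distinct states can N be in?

Start: {q0}
read 0: {q1, q2, q3}
read 1: {q3, q4, q5}
read 1: {q0, q1, q3, q4, q5}
read 1: {q0, q1, q2, q3, q4, q5}
read 0: {q0, q1, q2, q3, q4, q5}
read 1: {q0, q1, q2, q3, q4, q5}
read 0: {q0, q1, q2, q3, q4, q5}
read 0: {q0, q1, q2, q3, q4, q5}
Final reachable set {q0, q1, q2, q3, q4, q5} has 6 states.

6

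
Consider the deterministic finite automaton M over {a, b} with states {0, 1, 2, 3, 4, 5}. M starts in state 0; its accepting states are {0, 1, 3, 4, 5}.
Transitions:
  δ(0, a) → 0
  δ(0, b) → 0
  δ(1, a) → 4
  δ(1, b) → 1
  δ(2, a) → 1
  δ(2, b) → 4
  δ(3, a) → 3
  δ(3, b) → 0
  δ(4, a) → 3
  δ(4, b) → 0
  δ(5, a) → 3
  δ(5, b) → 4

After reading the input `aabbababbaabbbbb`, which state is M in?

0 --a--> 0
0 --a--> 0
0 --b--> 0
0 --b--> 0
0 --a--> 0
0 --b--> 0
0 --a--> 0
0 --b--> 0
0 --b--> 0
0 --a--> 0
0 --a--> 0
0 --b--> 0
0 --b--> 0
0 --b--> 0
0 --b--> 0
0 --b--> 0

0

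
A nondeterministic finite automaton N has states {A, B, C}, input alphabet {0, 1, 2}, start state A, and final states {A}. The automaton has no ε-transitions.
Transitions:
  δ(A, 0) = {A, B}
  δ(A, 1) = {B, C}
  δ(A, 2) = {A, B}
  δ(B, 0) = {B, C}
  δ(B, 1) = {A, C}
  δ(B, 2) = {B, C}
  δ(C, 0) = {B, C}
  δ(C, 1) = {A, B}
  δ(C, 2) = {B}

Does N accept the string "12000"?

rejected

Start: {A}
read 1: {B, C}
read 2: {B, C}
read 0: {B, C}
read 0: {B, C}
read 0: {B, C}
Reachable ∩ accepting = {} — empty.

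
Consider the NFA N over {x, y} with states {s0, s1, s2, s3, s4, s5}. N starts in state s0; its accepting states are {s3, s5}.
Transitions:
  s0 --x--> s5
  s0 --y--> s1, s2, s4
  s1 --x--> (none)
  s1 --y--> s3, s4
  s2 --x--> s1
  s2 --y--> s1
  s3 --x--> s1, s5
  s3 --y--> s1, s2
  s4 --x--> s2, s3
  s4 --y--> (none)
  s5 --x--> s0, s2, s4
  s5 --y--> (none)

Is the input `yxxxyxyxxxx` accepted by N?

accepted

Start: {s0}
read y: {s1, s2, s4}
read x: {s1, s2, s3}
read x: {s1, s5}
read x: {s0, s2, s4}
read y: {s1, s2, s4}
read x: {s1, s2, s3}
read y: {s1, s2, s3, s4}
read x: {s1, s2, s3, s5}
read x: {s0, s1, s2, s4, s5}
read x: {s0, s1, s2, s3, s4, s5}
read x: {s0, s1, s2, s3, s4, s5}
Reachable ∩ accepting = {s3, s5} — nonempty.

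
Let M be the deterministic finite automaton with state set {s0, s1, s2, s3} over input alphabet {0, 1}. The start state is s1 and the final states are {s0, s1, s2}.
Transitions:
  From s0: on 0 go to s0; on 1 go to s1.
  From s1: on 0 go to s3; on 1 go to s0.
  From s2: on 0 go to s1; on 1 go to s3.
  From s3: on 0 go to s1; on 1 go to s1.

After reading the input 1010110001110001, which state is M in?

s1 --1--> s0
s0 --0--> s0
s0 --1--> s1
s1 --0--> s3
s3 --1--> s1
s1 --1--> s0
s0 --0--> s0
s0 --0--> s0
s0 --0--> s0
s0 --1--> s1
s1 --1--> s0
s0 --1--> s1
s1 --0--> s3
s3 --0--> s1
s1 --0--> s3
s3 --1--> s1

s1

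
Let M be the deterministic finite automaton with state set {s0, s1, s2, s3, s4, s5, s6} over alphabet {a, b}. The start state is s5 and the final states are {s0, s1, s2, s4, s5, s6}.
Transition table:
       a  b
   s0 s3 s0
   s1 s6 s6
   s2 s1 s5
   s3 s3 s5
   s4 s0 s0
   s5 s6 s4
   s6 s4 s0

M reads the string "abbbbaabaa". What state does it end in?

s5 --a--> s6
s6 --b--> s0
s0 --b--> s0
s0 --b--> s0
s0 --b--> s0
s0 --a--> s3
s3 --a--> s3
s3 --b--> s5
s5 --a--> s6
s6 --a--> s4

s4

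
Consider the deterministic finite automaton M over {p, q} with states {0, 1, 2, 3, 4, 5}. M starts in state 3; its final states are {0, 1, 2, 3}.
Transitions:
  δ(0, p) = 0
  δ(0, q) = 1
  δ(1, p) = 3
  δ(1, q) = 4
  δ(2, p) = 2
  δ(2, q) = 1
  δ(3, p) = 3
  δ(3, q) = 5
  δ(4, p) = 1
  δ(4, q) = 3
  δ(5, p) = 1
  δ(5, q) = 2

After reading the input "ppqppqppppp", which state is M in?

3

3 --p--> 3
3 --p--> 3
3 --q--> 5
5 --p--> 1
1 --p--> 3
3 --q--> 5
5 --p--> 1
1 --p--> 3
3 --p--> 3
3 --p--> 3
3 --p--> 3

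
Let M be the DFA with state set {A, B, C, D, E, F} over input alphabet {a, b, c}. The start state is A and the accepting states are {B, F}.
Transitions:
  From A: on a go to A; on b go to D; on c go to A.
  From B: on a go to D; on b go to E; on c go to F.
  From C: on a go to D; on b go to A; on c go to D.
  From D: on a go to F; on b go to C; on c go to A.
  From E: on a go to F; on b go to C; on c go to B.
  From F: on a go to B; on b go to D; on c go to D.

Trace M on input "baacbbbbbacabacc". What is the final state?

A

A --b--> D
D --a--> F
F --a--> B
B --c--> F
F --b--> D
D --b--> C
C --b--> A
A --b--> D
D --b--> C
C --a--> D
D --c--> A
A --a--> A
A --b--> D
D --a--> F
F --c--> D
D --c--> A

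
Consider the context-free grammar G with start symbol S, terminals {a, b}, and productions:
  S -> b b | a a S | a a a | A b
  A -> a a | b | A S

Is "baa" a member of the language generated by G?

no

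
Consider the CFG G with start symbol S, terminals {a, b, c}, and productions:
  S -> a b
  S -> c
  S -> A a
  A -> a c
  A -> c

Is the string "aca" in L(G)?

yes

S ⇒ Aa ⇒ aca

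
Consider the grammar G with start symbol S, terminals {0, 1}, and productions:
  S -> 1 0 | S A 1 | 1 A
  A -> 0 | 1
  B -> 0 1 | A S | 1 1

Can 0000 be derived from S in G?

no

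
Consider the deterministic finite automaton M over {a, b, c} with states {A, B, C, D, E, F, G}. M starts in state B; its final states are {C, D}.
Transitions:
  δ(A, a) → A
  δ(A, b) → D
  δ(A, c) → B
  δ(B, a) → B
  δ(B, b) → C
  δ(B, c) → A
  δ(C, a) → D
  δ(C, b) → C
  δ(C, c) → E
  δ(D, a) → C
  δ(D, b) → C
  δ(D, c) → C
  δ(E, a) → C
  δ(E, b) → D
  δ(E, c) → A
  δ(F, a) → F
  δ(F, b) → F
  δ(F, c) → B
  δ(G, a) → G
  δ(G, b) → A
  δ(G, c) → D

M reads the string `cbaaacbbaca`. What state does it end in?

B --c--> A
A --b--> D
D --a--> C
C --a--> D
D --a--> C
C --c--> E
E --b--> D
D --b--> C
C --a--> D
D --c--> C
C --a--> D

D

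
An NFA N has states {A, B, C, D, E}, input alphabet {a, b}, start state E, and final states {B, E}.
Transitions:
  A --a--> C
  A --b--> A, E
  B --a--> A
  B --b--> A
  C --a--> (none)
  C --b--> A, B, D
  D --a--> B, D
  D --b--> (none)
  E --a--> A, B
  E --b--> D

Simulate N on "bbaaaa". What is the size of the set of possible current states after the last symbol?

0

Start: {E}
read b: {D}
read b: {}
The reachable set is empty and stays empty for the remaining 4 symbols.
Final reachable set {} has 0 states.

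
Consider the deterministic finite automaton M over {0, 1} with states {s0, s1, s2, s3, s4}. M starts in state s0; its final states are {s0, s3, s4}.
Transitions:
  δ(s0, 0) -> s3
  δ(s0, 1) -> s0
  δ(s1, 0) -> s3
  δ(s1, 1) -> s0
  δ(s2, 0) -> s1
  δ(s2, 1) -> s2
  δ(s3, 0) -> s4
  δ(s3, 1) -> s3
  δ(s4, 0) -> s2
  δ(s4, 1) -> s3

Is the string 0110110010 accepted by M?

rejected

s0 --0--> s3
s3 --1--> s3
s3 --1--> s3
s3 --0--> s4
s4 --1--> s3
s3 --1--> s3
s3 --0--> s4
s4 --0--> s2
s2 --1--> s2
s2 --0--> s1
End in state s1, which is not an accepting state.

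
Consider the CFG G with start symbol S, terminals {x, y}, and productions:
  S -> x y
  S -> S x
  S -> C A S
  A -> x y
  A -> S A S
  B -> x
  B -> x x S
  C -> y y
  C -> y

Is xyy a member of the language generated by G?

no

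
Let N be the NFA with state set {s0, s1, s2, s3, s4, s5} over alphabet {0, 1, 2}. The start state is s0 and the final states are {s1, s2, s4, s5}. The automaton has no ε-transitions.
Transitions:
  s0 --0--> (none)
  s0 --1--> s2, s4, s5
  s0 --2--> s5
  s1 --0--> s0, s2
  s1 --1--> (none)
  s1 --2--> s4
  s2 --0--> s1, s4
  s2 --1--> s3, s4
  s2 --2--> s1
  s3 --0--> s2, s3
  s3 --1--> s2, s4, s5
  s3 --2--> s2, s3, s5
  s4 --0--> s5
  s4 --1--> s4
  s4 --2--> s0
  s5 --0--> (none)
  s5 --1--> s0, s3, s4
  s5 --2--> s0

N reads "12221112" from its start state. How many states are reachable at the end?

2

Start: {s0}
read 1: {s2, s4, s5}
read 2: {s0, s1}
read 2: {s4, s5}
read 2: {s0}
read 1: {s2, s4, s5}
read 1: {s0, s3, s4}
read 1: {s2, s4, s5}
read 2: {s0, s1}
Final reachable set {s0, s1} has 2 states.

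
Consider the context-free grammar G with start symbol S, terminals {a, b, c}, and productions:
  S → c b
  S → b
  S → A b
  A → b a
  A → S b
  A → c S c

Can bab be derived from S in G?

yes

S ⇒ Ab ⇒ bab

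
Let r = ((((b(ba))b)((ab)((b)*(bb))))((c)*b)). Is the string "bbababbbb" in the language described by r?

Split as bbababbb·b: (((b(ba))b)((ab)((b)*(bb)))) matches bbababbb and ((c)*b) matches b.

yes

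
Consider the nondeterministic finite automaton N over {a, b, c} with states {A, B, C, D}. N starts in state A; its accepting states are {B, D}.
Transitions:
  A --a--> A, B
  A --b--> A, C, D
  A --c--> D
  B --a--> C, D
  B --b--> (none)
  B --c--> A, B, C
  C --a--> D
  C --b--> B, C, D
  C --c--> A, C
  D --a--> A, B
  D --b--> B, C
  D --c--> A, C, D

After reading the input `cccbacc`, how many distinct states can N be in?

4

Start: {A}
read c: {D}
read c: {A, C, D}
read c: {A, C, D}
read b: {A, B, C, D}
read a: {A, B, C, D}
read c: {A, B, C, D}
read c: {A, B, C, D}
Final reachable set {A, B, C, D} has 4 states.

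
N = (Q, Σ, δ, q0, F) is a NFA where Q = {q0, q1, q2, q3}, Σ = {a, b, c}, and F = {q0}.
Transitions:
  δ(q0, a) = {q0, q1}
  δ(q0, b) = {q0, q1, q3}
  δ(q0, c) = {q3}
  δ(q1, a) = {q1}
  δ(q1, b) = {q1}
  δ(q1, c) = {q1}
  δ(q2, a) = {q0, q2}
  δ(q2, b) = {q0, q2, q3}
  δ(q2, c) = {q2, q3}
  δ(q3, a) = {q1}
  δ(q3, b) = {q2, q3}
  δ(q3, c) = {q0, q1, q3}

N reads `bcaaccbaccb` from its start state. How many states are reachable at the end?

4

Start: {q0}
read b: {q0, q1, q3}
read c: {q0, q1, q3}
read a: {q0, q1}
read a: {q0, q1}
read c: {q1, q3}
read c: {q0, q1, q3}
read b: {q0, q1, q2, q3}
read a: {q0, q1, q2}
read c: {q1, q2, q3}
read c: {q0, q1, q2, q3}
read b: {q0, q1, q2, q3}
Final reachable set {q0, q1, q2, q3} has 4 states.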